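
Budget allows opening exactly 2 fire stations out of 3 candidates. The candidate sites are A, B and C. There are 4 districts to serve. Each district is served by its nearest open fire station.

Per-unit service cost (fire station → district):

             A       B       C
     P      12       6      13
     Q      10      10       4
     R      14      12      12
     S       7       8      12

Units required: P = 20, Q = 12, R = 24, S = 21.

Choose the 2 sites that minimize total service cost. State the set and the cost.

With exactly 2 open, each district uses its cheapest among the chosen.
{B, C}: P→B 6·20=120, Q→C 4·12=48, R→B 12·24=288, S→B 8·21=168. Service cost 624.
{A, B}: service cost 675
{A, C}: service cost 723
Among all 3 size-2 choices, {B, C} is lowest.

Choose B and C; total service cost 624.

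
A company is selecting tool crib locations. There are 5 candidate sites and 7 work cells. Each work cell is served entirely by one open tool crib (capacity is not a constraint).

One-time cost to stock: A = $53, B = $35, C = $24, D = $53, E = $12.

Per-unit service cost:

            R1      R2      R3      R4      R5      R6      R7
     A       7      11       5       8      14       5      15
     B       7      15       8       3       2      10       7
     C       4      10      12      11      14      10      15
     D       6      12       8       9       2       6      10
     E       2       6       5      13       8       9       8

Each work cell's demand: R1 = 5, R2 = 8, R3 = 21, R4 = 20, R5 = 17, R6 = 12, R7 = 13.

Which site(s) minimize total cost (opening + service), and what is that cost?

For any fixed open set, each work cell goes to its cheapest open site; total = fixed + service.
{B, E}: R1→E 2·5=10, R2→E 6·8=48, R3→E 5·21=105, R4→B 3·20=60, R5→B 2·17=34, R6→E 9·12=108, R7→B 7·13=91. Service 456; fixed 47; total 503.
{A, B, E}: service 408 + fixed 100 = 508
{B, D, E}: service 420 + fixed 100 = 520
{A, B, C, D, E}: R1→E 2·5=10, R2→E 6·8=48, R3→A 5·21=105, R4→B 3·20=60, R5→B 2·17=34, R6→A 5·12=60, R7→B 7·13=91. Service 408; fixed 177; total 585.
No other subset beats 503.

Open B and E; minimum total cost 503.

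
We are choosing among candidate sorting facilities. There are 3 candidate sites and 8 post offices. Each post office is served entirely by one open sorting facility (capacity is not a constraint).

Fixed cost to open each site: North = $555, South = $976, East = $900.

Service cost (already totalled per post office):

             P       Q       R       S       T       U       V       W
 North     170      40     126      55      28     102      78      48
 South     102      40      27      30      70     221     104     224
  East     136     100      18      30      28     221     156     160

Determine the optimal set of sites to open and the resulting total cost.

For any fixed open set, each post office goes to its cheapest open site; total = fixed + service.
{North}: P→North 170, Q→North 40, R→North 126, S→North 55, T→North 28, U→North 102, V→North 78, W→North 48. Service 647; fixed 555; total 1202.
{East}: service 849 + fixed 900 = 1749
{South}: service 818 + fixed 976 = 1794
{North, South, East}: P→South 102, Q→North 40, R→East 18, S→South 30, T→North 28, U→North 102, V→North 78, W→North 48. Service 446; fixed 2431; total 2877.
No other subset beats 1202.

Open North only; minimum total cost 1202.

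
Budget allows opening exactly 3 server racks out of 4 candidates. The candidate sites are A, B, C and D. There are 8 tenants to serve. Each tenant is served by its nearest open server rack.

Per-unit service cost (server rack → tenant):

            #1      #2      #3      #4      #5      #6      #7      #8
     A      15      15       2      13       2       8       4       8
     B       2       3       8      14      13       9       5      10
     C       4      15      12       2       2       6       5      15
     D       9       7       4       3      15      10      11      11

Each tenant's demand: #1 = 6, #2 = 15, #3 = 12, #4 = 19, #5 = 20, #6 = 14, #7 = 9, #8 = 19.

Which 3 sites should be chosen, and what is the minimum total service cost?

Choose A, B and C; total service cost 431.

With exactly 3 open, each tenant uses its cheapest among the chosen.
{A, B, C}: #1→B 2·6=12, #2→B 3·15=45, #3→A 2·12=24, #4→C 2·19=38, #5→A 2·20=40, #6→C 6·14=84, #7→A 4·9=36, #8→A 8·19=152. Service cost 431.
{A, B, D}: service cost 478
{B, C, D}: service cost 502
Among all 4 size-3 choices, {A, B, C} is lowest.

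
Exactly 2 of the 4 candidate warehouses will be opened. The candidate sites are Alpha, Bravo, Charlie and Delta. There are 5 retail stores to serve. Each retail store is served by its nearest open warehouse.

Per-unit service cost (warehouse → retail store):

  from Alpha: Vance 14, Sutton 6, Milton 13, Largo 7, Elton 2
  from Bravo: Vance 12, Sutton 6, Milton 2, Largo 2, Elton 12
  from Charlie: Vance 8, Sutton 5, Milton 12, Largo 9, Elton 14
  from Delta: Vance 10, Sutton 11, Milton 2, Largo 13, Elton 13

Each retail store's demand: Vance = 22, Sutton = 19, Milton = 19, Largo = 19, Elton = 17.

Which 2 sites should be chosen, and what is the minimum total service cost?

With exactly 2 open, each retail store uses its cheapest among the chosen.
{Alpha, Bravo}: Vance→Bravo 12·22=264, Sutton→Alpha 6·19=114, Milton→Bravo 2·19=38, Largo→Bravo 2·19=38, Elton→Alpha 2·17=34. Service cost 488.
{Alpha, Delta}: service cost 539
{Bravo, Charlie}: service cost 551
Among all 6 size-2 choices, {Alpha, Bravo} is lowest.

Choose Alpha and Bravo; total service cost 488.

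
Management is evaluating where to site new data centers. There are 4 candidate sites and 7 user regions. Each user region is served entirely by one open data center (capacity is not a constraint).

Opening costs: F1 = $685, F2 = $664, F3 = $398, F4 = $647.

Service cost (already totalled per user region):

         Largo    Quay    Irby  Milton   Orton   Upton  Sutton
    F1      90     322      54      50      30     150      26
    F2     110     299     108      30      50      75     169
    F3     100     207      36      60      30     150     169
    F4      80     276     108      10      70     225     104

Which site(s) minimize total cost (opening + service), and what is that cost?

For any fixed open set, each user region goes to its cheapest open site; total = fixed + service.
{F3}: Largo→F3 100, Quay→F3 207, Irby→F3 36, Milton→F3 60, Orton→F3 30, Upton→F3 150, Sutton→F3 169. Service 752; fixed 398; total 1150.
{F1}: service 722 + fixed 685 = 1407
{F2}: Largo→F2 110, Quay→F2 299, Irby→F2 108, Milton→F2 30, Orton→F2 50, Upton→F2 75, Sutton→F2 169. Service 841; fixed 664; total 1505.
{F1, F2, F3, F4}: service 464 + fixed 2394 = 2858
No other subset beats 1150.

Open F3 only; minimum total cost 1150.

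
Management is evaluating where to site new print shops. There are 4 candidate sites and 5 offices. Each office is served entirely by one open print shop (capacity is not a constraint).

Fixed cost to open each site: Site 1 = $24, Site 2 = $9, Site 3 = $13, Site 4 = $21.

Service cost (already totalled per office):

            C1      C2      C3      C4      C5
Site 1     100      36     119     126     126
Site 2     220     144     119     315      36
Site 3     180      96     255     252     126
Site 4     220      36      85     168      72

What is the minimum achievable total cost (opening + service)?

For any fixed open set, each office goes to its cheapest open site; total = fixed + service.
{Site 1, Site 2, Site 4}: C1→Site 1 100, C2→Site 1 36, C3→Site 4 85, C4→Site 1 126, C5→Site 2 36. Service 383; fixed 54; total 437.
{Site 1, Site 2}: C1→Site 1 100, C2→Site 1 36, C3→Site 1 119, C4→Site 1 126, C5→Site 2 36. Service 417; fixed 33; total 450.
{Site 1, Site 2, Site 3, Site 4}: service 383 + fixed 67 = 450
{Site 2}: C1→Site 2 220, C2→Site 2 144, C3→Site 2 119, C4→Site 2 315, C5→Site 2 36. Service 834; fixed 9; total 843.
(All 15 nonempty subsets were checked; Site 1, Site 2 and Site 4 is lowest.)

Minimum total cost: 437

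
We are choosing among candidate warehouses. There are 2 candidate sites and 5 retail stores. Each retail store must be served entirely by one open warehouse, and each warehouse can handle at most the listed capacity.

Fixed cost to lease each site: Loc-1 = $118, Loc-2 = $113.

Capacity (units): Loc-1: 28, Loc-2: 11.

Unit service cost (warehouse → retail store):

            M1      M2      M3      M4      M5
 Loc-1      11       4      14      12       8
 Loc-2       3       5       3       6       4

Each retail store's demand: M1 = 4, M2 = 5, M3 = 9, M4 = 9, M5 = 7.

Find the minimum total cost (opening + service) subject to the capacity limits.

Minimum total cost: 486

Open {Loc-1, Loc-2}: M1→Loc-1 11·4=44, M2→Loc-1 4·5=20, M3→Loc-2 3·9=27, M4→Loc-1 12·9=108, M5→Loc-1 8·7=56.
Loads: Loc-1 carries 25/28, Loc-2 carries 9/11. Service 255; fixed 231; total 486.
Next best feasible plan costs 525.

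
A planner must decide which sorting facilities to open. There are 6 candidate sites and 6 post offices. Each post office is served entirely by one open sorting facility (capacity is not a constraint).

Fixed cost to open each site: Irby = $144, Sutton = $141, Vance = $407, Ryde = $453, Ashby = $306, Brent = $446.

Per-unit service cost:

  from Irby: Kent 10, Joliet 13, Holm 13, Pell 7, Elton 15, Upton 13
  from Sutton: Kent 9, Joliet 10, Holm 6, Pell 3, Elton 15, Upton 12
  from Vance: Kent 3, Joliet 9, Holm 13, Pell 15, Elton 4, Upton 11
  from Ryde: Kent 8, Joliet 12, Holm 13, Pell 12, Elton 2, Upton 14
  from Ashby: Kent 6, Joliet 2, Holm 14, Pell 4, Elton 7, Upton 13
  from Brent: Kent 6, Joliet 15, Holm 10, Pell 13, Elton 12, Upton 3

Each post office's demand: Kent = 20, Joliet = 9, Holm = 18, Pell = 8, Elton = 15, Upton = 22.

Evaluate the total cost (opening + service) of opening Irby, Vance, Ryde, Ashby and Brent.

Each post office is assigned to its cheapest site among the open ones.
{Irby, Vance, Ryde, Ashby, Brent}: Kent→Vance 3·20=60, Joliet→Ashby 2·9=18, Holm→Brent 10·18=180, Pell→Ashby 4·8=32, Elton→Ryde 2·15=30, Upton→Brent 3·22=66. Service 386; fixed 1756; total 2142.

Total cost: 2142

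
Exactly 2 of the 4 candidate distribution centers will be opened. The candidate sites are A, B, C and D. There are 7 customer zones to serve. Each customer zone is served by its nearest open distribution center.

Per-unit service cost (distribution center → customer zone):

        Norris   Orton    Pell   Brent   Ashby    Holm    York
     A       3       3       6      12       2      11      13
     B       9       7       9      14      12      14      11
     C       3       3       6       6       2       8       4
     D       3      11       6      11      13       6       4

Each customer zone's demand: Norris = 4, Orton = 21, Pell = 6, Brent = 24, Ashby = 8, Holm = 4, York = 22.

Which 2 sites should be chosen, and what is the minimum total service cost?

With exactly 2 open, each customer zone uses its cheapest among the chosen.
{C, D}: Norris→C 3·4=12, Orton→C 3·21=63, Pell→C 6·6=36, Brent→C 6·24=144, Ashby→C 2·8=16, Holm→D 6·4=24, York→C 4·22=88. Service cost 383.
{A, C}: service cost 391
{B, C}: service cost 391
Among all 6 size-2 choices, {C, D} is lowest.

Choose C and D; total service cost 383.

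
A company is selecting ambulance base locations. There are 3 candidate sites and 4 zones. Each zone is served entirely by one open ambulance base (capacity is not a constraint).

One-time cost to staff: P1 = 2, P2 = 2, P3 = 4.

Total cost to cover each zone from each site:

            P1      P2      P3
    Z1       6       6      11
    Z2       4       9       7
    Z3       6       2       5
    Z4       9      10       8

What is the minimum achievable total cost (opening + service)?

Minimum total cost: 25

For any fixed open set, each zone goes to its cheapest open site; total = fixed + service.
{P1, P2}: Z1→P1 6, Z2→P1 4, Z3→P2 2, Z4→P1 9. Service 21; fixed 4; total 25.
{P1}: Z1→P1 6, Z2→P1 4, Z3→P1 6, Z4→P1 9. Service 25; fixed 2; total 27.
{P1, P2, P3}: service 20 + fixed 8 = 28
(All 7 nonempty subsets were checked; P1 and P2 is lowest.)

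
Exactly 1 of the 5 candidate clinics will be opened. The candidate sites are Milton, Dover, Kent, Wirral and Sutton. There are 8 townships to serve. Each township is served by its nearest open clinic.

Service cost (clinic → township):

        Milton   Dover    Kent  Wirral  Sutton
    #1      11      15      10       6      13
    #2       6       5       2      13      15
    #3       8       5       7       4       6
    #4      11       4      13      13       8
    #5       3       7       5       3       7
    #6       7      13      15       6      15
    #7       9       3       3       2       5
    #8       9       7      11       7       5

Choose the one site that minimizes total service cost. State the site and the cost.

With exactly 1 open, each township uses its cheapest among the chosen.
{Wirral}: #1→Wirral 6, #2→Wirral 13, #3→Wirral 4, #4→Wirral 13, #5→Wirral 3, #6→Wirral 6, #7→Wirral 2, #8→Wirral 7. Service cost 54.
{Dover}: service cost 59
{Milton}: service cost 64
Among all 5 size-1 choices, {Wirral} is lowest.

Choose Wirral only; total service cost 54.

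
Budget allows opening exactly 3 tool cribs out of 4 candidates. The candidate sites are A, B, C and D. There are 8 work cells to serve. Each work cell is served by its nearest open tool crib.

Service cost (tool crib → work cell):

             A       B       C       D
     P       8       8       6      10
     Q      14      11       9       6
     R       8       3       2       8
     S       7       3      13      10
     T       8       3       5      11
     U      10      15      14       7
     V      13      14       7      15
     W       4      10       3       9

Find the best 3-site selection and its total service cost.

With exactly 3 open, each work cell uses its cheapest among the chosen.
{B, C, D}: P→C 6, Q→D 6, R→C 2, S→B 3, T→B 3, U→D 7, V→C 7, W→C 3. Service cost 37.
{A, B, C}: service cost 43
{A, C, D}: service cost 43
Among all 4 size-3 choices, {B, C, D} is lowest.

Choose B, C and D; total service cost 37.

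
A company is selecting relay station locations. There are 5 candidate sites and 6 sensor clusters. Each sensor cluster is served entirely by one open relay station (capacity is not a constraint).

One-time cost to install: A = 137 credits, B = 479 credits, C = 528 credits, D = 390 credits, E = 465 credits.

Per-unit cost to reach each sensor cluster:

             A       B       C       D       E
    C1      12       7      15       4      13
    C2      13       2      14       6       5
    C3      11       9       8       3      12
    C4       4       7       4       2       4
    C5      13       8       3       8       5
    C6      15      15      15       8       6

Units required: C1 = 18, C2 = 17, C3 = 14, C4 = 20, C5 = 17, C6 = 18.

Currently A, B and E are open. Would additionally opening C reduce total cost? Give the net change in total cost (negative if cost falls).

Current service cost with {A, B, E}: 559.
Adding C: each sensor cluster re-picks its cheapest; new service cost 511, saving 48.
Extra fixed cost: 528. Net change = 528 − 48 = 480.
(Totals: 1640 → 2120.)

No — net change +480 (cost rises by 480).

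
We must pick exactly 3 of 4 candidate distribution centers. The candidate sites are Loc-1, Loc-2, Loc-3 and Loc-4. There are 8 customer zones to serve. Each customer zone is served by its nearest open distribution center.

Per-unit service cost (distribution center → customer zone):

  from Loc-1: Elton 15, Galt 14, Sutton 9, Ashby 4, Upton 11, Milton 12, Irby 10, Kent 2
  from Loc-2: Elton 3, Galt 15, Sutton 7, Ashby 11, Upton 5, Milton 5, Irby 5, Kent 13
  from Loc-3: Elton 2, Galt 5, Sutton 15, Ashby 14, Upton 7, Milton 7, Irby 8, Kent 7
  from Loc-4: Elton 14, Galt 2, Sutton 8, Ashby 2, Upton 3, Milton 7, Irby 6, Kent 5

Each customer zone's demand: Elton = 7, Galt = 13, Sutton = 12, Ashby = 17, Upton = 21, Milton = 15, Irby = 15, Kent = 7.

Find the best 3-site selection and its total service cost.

Choose Loc-1, Loc-2 and Loc-4; total service cost 392.

With exactly 3 open, each customer zone uses its cheapest among the chosen.
{Loc-1, Loc-2, Loc-4}: Elton→Loc-2 3·7=21, Galt→Loc-4 2·13=26, Sutton→Loc-2 7·12=84, Ashby→Loc-4 2·17=34, Upton→Loc-4 3·21=63, Milton→Loc-2 5·15=75, Irby→Loc-2 5·15=75, Kent→Loc-1 2·7=14. Service cost 392.
{Loc-2, Loc-3, Loc-4}: service cost 406
{Loc-1, Loc-3, Loc-4}: service cost 442
Among all 4 size-3 choices, {Loc-1, Loc-2, Loc-4} is lowest.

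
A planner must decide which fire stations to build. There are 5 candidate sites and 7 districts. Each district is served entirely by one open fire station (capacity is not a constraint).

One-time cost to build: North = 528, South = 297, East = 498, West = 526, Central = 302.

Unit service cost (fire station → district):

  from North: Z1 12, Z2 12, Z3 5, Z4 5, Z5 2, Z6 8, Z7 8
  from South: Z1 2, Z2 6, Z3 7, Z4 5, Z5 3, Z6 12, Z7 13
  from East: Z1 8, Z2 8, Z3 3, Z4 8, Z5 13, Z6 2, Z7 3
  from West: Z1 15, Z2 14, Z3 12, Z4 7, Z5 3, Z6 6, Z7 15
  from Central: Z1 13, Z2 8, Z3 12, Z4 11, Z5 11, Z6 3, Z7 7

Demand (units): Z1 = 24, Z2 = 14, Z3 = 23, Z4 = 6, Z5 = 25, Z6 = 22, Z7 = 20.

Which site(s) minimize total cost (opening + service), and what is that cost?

Open South and Central; minimum total cost 1203.

For any fixed open set, each district goes to its cheapest open site; total = fixed + service.
{South, Central}: Z1→South 2·24=48, Z2→South 6·14=84, Z3→South 7·23=161, Z4→South 5·6=30, Z5→South 3·25=75, Z6→Central 3·22=66, Z7→Central 7·20=140. Service 604; fixed 599; total 1203.
{South, East}: Z1→South 2·24=48, Z2→South 6·14=84, Z3→East 3·23=69, Z4→South 5·6=30, Z5→South 3·25=75, Z6→East 2·22=44, Z7→East 3·20=60. Service 410; fixed 795; total 1205.
{South}: service 922 + fixed 297 = 1219
{North, South, East, West, Central}: Z1→South 2·24=48, Z2→South 6·14=84, Z3→East 3·23=69, Z4→North 5·6=30, Z5→North 2·25=50, Z6→East 2·22=44, Z7→East 3·20=60. Service 385; fixed 2151; total 2536.
No other subset beats 1203.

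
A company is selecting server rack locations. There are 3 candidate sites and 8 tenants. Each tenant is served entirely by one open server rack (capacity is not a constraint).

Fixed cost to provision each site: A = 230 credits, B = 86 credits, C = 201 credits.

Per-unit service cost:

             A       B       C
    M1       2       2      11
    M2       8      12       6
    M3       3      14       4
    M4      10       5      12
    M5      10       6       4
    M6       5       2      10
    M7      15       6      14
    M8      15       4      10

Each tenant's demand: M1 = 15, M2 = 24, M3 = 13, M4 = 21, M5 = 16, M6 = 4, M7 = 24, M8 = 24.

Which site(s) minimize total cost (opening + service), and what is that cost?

For any fixed open set, each tenant goes to its cheapest open site; total = fixed + service.
{B, C}: M1→B 2·15=30, M2→C 6·24=144, M3→C 4·13=52, M4→B 5·21=105, M5→C 4·16=64, M6→B 2·4=8, M7→B 6·24=144, M8→B 4·24=96. Service 643; fixed 287; total 930.
{A, B}: service 710 + fixed 316 = 1026
{B}: M1→B 2·15=30, M2→B 12·24=288, M3→B 14·13=182, M4→B 5·21=105, M5→B 6·16=96, M6→B 2·4=8, M7→B 6·24=144, M8→B 4·24=96. Service 949; fixed 86; total 1035.
{A, B, C}: M1→A 2·15=30, M2→C 6·24=144, M3→A 3·13=39, M4→B 5·21=105, M5→C 4·16=64, M6→B 2·4=8, M7→B 6·24=144, M8→B 4·24=96. Service 630; fixed 517; total 1147.
No other subset beats 930.

Open B and C; minimum total cost 930.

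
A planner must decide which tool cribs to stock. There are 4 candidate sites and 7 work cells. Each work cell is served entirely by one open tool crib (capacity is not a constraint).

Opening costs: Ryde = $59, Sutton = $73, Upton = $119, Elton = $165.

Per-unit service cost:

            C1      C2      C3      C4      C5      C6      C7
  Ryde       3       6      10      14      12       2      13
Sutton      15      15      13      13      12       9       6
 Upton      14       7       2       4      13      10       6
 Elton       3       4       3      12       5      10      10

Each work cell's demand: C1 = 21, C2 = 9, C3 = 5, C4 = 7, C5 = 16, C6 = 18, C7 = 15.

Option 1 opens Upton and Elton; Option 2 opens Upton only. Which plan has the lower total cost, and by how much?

Option 1: {Upton, Elton}: C1→Elton 3·21=63, C2→Elton 4·9=36, C3→Upton 2·5=10, C4→Upton 4·7=28, C5→Elton 5·16=80, C6→Upton 10·18=180, C7→Upton 6·15=90. Service 487; fixed 284; total 771.
Option 2: {Upton}: C1→Upton 14·21=294, C2→Upton 7·9=63, C3→Upton 2·5=10, C4→Upton 4·7=28, C5→Upton 13·16=208, C6→Upton 10·18=180, C7→Upton 6·15=90. Service 873; fixed 119; total 992.
Difference: |771 − 992| = 221.

Option 1 is cheaper by 221.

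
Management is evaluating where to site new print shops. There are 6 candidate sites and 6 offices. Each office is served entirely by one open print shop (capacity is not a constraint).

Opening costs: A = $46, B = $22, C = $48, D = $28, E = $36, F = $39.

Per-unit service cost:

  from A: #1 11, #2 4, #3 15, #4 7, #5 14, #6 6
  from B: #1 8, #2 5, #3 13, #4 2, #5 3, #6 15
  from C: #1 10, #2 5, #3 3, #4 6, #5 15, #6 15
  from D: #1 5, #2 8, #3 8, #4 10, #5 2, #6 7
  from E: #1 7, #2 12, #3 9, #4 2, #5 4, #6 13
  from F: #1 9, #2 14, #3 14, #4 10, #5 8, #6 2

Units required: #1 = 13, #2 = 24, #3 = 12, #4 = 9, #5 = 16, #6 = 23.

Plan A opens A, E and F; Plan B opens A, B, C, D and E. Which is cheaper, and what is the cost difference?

Plan A is cheaper by 21.

Plan A: {A, E, F}: #1→E 7·13=91, #2→A 4·24=96, #3→E 9·12=108, #4→E 2·9=18, #5→E 4·16=64, #6→F 2·23=46. Service 423; fixed 121; total 544.
Plan B: {A, B, C, D, E}: #1→D 5·13=65, #2→A 4·24=96, #3→C 3·12=36, #4→B 2·9=18, #5→D 2·16=32, #6→A 6·23=138. Service 385; fixed 180; total 565.
Difference: |544 − 565| = 21.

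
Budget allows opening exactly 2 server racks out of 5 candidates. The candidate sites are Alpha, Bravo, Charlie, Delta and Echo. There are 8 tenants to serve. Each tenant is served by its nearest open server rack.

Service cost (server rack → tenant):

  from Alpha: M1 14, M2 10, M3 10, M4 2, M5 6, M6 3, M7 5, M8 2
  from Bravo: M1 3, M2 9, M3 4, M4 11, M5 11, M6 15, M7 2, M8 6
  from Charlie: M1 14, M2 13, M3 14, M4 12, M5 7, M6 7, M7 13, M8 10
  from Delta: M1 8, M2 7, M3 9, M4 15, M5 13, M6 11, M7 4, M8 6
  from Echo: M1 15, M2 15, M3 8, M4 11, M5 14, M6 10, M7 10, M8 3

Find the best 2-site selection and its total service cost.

With exactly 2 open, each tenant uses its cheapest among the chosen.
{Alpha, Bravo}: M1→Bravo 3, M2→Bravo 9, M3→Bravo 4, M4→Alpha 2, M5→Alpha 6, M6→Alpha 3, M7→Bravo 2, M8→Alpha 2. Service cost 31.
{Alpha, Delta}: service cost 41
{Bravo, Charlie}: service cost 49
Among all 10 size-2 choices, {Alpha, Bravo} is lowest.

Choose Alpha and Bravo; total service cost 31.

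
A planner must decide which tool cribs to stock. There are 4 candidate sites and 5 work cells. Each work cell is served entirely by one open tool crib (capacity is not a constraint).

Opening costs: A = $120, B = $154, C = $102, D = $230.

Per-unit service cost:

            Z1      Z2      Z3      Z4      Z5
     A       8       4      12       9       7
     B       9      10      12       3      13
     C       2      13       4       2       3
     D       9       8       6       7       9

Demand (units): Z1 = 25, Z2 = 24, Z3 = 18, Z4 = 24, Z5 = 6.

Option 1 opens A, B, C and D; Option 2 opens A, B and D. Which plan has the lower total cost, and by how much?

Option 1: {A, B, C, D}: Z1→C 2·25=50, Z2→A 4·24=96, Z3→C 4·18=72, Z4→C 2·24=48, Z5→C 3·6=18. Service 284; fixed 606; total 890.
Option 2: {A, B, D}: Z1→A 8·25=200, Z2→A 4·24=96, Z3→D 6·18=108, Z4→B 3·24=72, Z5→A 7·6=42. Service 518; fixed 504; total 1022.
Difference: |890 − 1022| = 132.

Option 1 is cheaper by 132.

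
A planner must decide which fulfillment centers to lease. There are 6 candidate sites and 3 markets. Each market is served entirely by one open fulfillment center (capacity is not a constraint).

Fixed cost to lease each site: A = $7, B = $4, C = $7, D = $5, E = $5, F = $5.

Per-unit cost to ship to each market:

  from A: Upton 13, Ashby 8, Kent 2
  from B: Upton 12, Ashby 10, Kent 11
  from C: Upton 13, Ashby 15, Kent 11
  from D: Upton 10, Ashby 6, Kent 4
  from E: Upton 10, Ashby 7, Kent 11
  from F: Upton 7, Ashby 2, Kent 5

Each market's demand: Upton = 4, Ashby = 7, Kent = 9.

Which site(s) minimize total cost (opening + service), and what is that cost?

For any fixed open set, each market goes to its cheapest open site; total = fixed + service.
{A, F}: Upton→F 7·4=28, Ashby→F 2·7=14, Kent→A 2·9=18. Service 60; fixed 12; total 72.
{A, B, F}: Upton→F 7·4=28, Ashby→F 2·7=14, Kent→A 2·9=18. Service 60; fixed 16; total 76.
{A, D, F}: service 60 + fixed 17 = 77
{A, B, C, D, E, F}: service 60 + fixed 33 = 93
No other subset beats 72.

Open A and F; minimum total cost 72.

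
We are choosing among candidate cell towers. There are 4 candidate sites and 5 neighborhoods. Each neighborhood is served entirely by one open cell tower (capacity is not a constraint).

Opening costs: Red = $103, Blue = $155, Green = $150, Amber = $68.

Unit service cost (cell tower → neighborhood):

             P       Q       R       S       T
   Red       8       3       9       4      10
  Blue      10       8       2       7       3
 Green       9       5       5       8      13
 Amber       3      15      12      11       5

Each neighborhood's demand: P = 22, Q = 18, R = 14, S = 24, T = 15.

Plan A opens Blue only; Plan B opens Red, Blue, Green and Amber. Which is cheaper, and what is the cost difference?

Plan A: {Blue}: P→Blue 10·22=220, Q→Blue 8·18=144, R→Blue 2·14=28, S→Blue 7·24=168, T→Blue 3·15=45. Service 605; fixed 155; total 760.
Plan B: {Red, Blue, Green, Amber}: P→Amber 3·22=66, Q→Red 3·18=54, R→Blue 2·14=28, S→Red 4·24=96, T→Blue 3·15=45. Service 289; fixed 476; total 765.
Difference: |760 − 765| = 5.

Plan A is cheaper by 5.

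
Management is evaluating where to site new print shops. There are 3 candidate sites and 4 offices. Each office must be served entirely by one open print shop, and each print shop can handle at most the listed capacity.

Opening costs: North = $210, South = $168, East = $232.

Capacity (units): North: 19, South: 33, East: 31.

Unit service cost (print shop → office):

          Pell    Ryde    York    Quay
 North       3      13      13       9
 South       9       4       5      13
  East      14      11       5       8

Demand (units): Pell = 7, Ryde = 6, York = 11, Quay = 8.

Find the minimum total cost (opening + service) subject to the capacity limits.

Open {South}: Pell→South 9·7=63, Ryde→South 4·6=24, York→South 5·11=55, Quay→South 13·8=104.
Loads: South carries 32/33. Service 246; fixed 168; total 414.
Next best feasible plan costs 550.

Minimum total cost: 414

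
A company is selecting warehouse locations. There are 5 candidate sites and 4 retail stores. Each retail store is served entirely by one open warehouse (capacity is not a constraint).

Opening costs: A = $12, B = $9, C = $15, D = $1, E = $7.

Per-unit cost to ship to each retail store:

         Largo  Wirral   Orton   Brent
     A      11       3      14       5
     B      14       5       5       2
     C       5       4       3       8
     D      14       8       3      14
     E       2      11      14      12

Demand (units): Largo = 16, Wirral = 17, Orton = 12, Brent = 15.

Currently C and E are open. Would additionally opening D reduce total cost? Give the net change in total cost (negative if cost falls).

Current service cost with {C, E}: 256.
Adding D: each retail store re-picks its cheapest; new service cost 256, saving 0.
Extra fixed cost: 1. Net change = 1 − 0 = 1.
(Totals: 278 → 279.)

No — net change +1 (cost rises by 1).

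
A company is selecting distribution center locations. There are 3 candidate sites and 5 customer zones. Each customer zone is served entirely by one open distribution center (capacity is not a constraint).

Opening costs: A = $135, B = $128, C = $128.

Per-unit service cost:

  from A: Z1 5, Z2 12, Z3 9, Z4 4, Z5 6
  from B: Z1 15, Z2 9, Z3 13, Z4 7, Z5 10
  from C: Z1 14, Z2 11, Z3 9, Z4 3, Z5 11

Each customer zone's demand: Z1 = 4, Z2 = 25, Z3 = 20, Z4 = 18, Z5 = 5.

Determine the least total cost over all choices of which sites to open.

Minimum total cost: 737

For any fixed open set, each customer zone goes to its cheapest open site; total = fixed + service.
{A}: Z1→A 5·4=20, Z2→A 12·25=300, Z3→A 9·20=180, Z4→A 4·18=72, Z5→A 6·5=30. Service 602; fixed 135; total 737.
{C}: Z1→C 14·4=56, Z2→C 11·25=275, Z3→C 9·20=180, Z4→C 3·18=54, Z5→C 11·5=55. Service 620; fixed 128; total 748.
{A, B}: Z1→A 5·4=20, Z2→B 9·25=225, Z3→A 9·20=180, Z4→A 4·18=72, Z5→A 6·5=30. Service 527; fixed 263; total 790.
{A, B, C}: service 509 + fixed 391 = 900
No other subset beats 737.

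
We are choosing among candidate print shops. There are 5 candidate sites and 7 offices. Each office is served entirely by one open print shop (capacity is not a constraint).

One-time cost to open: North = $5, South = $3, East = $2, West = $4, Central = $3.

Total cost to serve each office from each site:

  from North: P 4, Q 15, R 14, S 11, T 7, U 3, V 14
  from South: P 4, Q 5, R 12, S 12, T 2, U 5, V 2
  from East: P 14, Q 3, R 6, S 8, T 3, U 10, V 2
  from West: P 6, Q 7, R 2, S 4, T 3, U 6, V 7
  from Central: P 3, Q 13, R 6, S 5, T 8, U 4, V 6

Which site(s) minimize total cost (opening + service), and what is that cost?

Open East, West and Central; minimum total cost 30.

For any fixed open set, each office goes to its cheapest open site; total = fixed + service.
{East, West, Central}: P→Central 3, Q→East 3, R→West 2, S→West 4, T→East 3, U→Central 4, V→East 2. Service 21; fixed 9; total 30.
{South, East, West}: service 22 + fixed 9 = 31
{South, West}: service 24 + fixed 7 = 31
{North, South, East, West, Central}: service 19 + fixed 17 = 36
No other subset beats 30.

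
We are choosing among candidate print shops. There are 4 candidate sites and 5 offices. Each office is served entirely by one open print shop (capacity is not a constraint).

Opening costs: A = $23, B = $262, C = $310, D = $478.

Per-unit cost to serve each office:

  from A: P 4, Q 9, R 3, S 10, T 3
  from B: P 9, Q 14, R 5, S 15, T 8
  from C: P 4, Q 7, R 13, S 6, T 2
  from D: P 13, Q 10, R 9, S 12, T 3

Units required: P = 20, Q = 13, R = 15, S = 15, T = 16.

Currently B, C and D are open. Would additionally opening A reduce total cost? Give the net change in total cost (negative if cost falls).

Current service cost with {B, C, D}: 368.
Adding A: each office re-picks its cheapest; new service cost 338, saving 30.
Extra fixed cost: 23. Net change = 23 − 30 = -7.
(Totals: 1418 → 1411.)

Yes — net change −7 (cost falls by 7).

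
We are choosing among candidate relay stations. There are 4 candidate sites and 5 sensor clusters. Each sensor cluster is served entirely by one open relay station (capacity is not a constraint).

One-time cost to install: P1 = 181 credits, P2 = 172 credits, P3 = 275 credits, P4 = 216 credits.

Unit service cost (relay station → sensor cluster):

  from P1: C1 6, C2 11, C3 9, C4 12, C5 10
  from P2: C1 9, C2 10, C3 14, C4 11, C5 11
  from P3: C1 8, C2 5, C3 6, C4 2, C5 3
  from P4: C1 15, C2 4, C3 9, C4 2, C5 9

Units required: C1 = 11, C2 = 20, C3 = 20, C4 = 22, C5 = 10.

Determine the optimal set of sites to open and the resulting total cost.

For any fixed open set, each sensor cluster goes to its cheapest open site; total = fixed + service.
{P3}: C1→P3 8·11=88, C2→P3 5·20=100, C3→P3 6·20=120, C4→P3 2·22=44, C5→P3 3·10=30. Service 382; fixed 275; total 657.
{P4}: service 559 + fixed 216 = 775
{P1, P3}: service 360 + fixed 456 = 816
{P1, P2, P3, P4}: service 340 + fixed 844 = 1184
No other subset beats 657.

Open P3 only; minimum total cost 657.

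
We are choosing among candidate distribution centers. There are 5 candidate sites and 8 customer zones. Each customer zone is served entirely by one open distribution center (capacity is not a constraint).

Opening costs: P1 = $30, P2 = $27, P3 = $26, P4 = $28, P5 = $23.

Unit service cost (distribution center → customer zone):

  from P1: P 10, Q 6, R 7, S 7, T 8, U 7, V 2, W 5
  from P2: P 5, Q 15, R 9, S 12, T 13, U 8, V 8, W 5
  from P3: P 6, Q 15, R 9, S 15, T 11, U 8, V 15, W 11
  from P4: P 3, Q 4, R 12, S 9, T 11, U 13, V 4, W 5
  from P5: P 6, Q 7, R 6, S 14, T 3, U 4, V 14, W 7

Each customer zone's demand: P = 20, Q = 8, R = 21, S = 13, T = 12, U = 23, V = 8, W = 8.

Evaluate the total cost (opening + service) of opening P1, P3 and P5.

Each customer zone is assigned to its cheapest site among the open ones.
{P1, P3, P5}: P→P3 6·20=120, Q→P1 6·8=48, R→P5 6·21=126, S→P1 7·13=91, T→P5 3·12=36, U→P5 4·23=92, V→P1 2·8=16, W→P1 5·8=40. Service 569; fixed 79; total 648.

Total cost: 648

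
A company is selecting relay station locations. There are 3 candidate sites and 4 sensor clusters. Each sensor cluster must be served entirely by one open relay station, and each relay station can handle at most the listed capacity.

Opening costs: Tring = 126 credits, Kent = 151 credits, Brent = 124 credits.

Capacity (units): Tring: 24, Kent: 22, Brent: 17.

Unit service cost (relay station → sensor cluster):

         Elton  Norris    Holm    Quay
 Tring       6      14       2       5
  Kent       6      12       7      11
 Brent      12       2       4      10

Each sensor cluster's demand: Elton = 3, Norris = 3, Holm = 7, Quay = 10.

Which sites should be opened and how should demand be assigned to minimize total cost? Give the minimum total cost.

Minimum total cost: 250

Open {Tring}: Elton→Tring 6·3=18, Norris→Tring 14·3=42, Holm→Tring 2·7=14, Quay→Tring 5·10=50.
Loads: Tring carries 23/24. Service 124; fixed 126; total 250.
Next best feasible plan costs 338.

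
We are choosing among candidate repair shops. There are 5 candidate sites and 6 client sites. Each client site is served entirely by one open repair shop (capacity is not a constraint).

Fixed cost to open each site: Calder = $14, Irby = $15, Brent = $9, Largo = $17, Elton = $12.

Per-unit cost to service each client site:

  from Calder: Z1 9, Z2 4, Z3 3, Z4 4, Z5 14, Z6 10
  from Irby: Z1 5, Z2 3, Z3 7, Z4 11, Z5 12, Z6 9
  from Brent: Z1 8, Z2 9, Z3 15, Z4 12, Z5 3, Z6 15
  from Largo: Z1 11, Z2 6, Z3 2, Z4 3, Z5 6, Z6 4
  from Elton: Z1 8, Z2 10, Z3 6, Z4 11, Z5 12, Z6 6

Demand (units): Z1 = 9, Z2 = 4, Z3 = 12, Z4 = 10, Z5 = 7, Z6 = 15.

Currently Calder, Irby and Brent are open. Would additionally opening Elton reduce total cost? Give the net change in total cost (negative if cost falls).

Yes — net change −33 (cost falls by 33).

Current service cost with {Calder, Irby, Brent}: 289.
Adding Elton: each client site re-picks its cheapest; new service cost 244, saving 45.
Extra fixed cost: 12. Net change = 12 − 45 = -33.
(Totals: 327 → 294.)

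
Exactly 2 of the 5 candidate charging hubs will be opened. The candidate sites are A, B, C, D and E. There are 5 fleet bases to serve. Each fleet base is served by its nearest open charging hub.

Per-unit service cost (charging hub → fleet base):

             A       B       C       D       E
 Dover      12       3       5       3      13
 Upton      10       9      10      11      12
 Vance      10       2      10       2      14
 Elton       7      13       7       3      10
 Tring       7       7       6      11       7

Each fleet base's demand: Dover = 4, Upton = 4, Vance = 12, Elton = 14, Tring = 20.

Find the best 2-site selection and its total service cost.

With exactly 2 open, each fleet base uses its cheapest among the chosen.
{C, D}: Dover→D 3·4=12, Upton→C 10·4=40, Vance→D 2·12=24, Elton→D 3·14=42, Tring→C 6·20=120. Service cost 238.
{B, D}: service cost 254
{A, D}: service cost 258
Among all 10 size-2 choices, {C, D} is lowest.

Choose C and D; total service cost 238.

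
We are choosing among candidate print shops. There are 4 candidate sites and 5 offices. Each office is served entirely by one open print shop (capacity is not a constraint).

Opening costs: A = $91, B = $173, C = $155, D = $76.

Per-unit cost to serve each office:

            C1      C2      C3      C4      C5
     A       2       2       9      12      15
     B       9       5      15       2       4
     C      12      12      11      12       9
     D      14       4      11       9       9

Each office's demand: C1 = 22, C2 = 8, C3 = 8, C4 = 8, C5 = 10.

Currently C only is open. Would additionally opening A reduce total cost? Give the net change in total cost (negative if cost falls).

Current service cost with {C}: 634.
Adding A: each office re-picks its cheapest; new service cost 318, saving 316.
Extra fixed cost: 91. Net change = 91 − 316 = -225.
(Totals: 789 → 564.)

Yes — net change −225 (cost falls by 225).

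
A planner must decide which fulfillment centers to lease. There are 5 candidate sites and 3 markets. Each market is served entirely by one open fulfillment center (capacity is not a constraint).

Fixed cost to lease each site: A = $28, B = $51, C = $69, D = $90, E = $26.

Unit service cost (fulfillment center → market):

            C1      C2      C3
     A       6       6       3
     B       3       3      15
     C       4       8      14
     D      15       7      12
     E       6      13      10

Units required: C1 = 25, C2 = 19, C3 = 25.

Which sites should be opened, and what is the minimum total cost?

Open A and B; minimum total cost 286.

For any fixed open set, each market goes to its cheapest open site; total = fixed + service.
{A, B}: C1→B 3·25=75, C2→B 3·19=57, C3→A 3·25=75. Service 207; fixed 79; total 286.
{A, B, E}: service 207 + fixed 105 = 312
{A, B, C}: service 207 + fixed 148 = 355
{A, B, C, D, E}: service 207 + fixed 264 = 471
No other subset beats 286.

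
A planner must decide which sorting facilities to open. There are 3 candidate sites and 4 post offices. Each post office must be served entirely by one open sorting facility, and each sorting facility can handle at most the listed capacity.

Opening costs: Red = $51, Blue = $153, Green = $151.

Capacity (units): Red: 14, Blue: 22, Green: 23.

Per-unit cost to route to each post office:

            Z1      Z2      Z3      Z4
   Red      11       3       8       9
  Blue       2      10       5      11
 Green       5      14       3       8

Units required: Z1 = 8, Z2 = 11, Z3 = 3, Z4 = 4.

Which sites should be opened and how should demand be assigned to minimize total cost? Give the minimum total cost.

Minimum total cost: 312

Open {Red, Blue}: Z1→Blue 2·8=16, Z2→Red 3·11=33, Z3→Blue 5·3=15, Z4→Blue 11·4=44.
Loads: Red carries 11/14, Blue carries 15/22. Service 108; fixed 204; total 312.
Next best feasible plan costs 316.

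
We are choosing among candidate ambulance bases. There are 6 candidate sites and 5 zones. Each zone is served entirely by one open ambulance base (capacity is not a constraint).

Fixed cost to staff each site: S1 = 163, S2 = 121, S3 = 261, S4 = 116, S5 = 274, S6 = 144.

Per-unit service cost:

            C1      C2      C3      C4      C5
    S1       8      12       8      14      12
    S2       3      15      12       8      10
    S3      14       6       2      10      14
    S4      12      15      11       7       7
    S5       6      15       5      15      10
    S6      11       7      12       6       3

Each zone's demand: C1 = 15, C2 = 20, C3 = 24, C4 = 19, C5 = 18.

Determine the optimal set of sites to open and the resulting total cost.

Open S6 only; minimum total cost 905.

For any fixed open set, each zone goes to its cheapest open site; total = fixed + service.
{S6}: C1→S6 11·15=165, C2→S6 7·20=140, C3→S6 12·24=288, C4→S6 6·19=114, C5→S6 3·18=54. Service 761; fixed 144; total 905.
{S2, S6}: service 641 + fixed 265 = 906
{S3, S6}: service 501 + fixed 405 = 906
{S1, S2, S3, S4, S5, S6}: C1→S2 3·15=45, C2→S3 6·20=120, C3→S3 2·24=48, C4→S6 6·19=114, C5→S6 3·18=54. Service 381; fixed 1079; total 1460.
No other subset beats 905.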